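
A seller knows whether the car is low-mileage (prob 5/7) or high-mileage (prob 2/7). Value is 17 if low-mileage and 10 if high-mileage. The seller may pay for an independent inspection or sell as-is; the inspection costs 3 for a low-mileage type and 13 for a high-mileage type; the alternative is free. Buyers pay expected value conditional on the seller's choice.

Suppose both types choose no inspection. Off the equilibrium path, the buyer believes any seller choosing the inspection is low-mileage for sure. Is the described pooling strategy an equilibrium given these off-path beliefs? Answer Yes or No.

Yes

On path, the buyer holds the prior and pays 5/7·17 + 2/7·10 = 15. Off path (the inspection), believing low-mileage, it pays 17.
low-mileage: no inspection nets 15; the inspection nets 17 − 3 = 14. low-mileage stays.
high-mileage: no inspection nets 15; the inspection nets 17 − 13 = 4. high-mileage stays.
No type deviates, so pooling is sustained.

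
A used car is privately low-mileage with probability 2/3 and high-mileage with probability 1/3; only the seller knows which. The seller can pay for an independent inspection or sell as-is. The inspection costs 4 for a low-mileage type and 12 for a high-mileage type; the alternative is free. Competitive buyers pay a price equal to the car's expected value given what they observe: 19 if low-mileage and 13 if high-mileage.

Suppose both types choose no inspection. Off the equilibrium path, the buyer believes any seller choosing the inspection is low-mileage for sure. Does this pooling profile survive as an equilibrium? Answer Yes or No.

Yes

On path, the buyer holds the prior and pays 2/3·19 + 1/3·13 = 17. Off path (the inspection), believing low-mileage, it pays 19.
low-mileage: no inspection nets 17; the inspection nets 19 − 4 = 15. low-mileage stays.
high-mileage: no inspection nets 17; the inspection nets 19 − 12 = 7. high-mileage stays.
No type deviates, so pooling is sustained.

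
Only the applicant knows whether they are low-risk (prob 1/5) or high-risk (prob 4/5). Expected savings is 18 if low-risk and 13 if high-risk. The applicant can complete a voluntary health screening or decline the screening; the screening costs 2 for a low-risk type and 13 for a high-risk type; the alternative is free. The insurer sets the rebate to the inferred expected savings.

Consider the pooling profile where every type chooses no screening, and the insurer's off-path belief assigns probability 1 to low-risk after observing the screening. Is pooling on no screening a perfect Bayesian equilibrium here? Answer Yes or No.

On path, the insurer holds the prior and pays 1/5·18 + 4/5·13 = 14. Off path (the screening), believing low-risk, it pays 18.
low-risk: no screening nets 14; the screening nets 18 − 2 = 16. low-risk would deviate.
high-risk: no screening nets 14; the screening nets 18 − 13 = 5. high-risk stays.
A type deviates, so pooling fails.

No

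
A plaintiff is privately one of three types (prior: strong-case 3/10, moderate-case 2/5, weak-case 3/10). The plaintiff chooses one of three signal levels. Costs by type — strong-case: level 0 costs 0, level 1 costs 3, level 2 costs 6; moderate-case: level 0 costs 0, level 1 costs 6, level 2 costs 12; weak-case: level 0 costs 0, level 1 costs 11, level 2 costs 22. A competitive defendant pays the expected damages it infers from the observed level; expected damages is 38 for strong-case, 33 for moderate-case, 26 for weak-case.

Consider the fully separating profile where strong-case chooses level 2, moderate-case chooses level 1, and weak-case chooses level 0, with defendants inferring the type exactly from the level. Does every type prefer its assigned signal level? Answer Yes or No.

Separating settlements: level 2 → 38, level 1 → 33, level 0 → 26.
strong-case (assigned level 2): level 0: 26 − 0 = 26; level 1: 33 − 3 = 30; level 2: 38 − 6 = 32. strong-case stays.
moderate-case (assigned level 1): level 0: 26 − 0 = 26; level 1: 33 − 6 = 27; level 2: 38 − 12 = 26. moderate-case stays.
weak-case (assigned level 0): level 0: 26 − 0 = 26; level 1: 33 − 11 = 22; level 2: 38 − 22 = 16. weak-case stays.
Every type prefers its assigned level; separation holds.

Yes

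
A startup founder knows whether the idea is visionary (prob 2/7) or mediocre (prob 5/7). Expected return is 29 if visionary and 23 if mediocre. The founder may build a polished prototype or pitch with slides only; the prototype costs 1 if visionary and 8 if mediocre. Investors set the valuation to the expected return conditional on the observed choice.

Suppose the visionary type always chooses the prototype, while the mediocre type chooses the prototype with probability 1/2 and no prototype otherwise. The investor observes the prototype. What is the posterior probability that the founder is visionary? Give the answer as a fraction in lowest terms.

4/9

P(the prototype) = (2/7)·1 + (5/7)·(1/2) = 9/14.
By Bayes' rule, P(visionary | the prototype) = (2/7) / (9/14) = 4/9.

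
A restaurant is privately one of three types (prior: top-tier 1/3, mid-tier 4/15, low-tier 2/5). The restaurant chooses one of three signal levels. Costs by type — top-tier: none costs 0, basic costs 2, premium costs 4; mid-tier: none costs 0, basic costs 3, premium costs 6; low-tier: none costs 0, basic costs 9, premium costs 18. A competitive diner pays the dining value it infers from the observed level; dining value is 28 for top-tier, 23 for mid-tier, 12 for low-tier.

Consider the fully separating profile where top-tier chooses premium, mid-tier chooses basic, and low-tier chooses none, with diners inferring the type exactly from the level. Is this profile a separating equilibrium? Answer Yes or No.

No

Separating price premiums: premium → 28, basic → 23, none → 12.
top-tier (assigned premium): none: 12 − 0 = 12; basic: 23 − 2 = 21; premium: 28 − 4 = 24. top-tier stays.
mid-tier (assigned basic): none: 12 − 0 = 12; basic: 23 − 3 = 20; premium: 28 − 6 = 22. mid-tier prefers premium.
low-tier (assigned none): none: 12 − 0 = 12; basic: 23 − 9 = 14; premium: 28 − 18 = 10. low-tier prefers basic.
At least one type deviates; the separating profile fails.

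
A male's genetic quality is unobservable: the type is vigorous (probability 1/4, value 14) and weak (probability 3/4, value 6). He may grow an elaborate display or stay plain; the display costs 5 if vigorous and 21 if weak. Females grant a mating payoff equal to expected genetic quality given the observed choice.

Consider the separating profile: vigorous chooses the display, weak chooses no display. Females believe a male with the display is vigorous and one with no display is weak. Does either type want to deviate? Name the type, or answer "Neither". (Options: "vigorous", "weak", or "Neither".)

Neither

The display pays 14; no display pays 6.
vigorous: assigned the display, nets 14 − 5 = 9; deviating to no display nets 6.
weak: assigned no display, nets 6; deviating to the display nets 14 − 21 = -7.
Both types strictly prefer their assigned action; no profitable deviation.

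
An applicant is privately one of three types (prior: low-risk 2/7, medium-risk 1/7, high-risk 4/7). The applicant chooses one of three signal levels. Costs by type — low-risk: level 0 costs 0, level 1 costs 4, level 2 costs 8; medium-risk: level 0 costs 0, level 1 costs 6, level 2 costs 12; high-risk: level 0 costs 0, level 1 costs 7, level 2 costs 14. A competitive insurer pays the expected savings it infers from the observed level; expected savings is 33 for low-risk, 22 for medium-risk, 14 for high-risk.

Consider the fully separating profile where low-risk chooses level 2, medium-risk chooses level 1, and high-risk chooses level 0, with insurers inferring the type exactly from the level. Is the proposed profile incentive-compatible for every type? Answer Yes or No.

No

Separating rebates: level 2 → 33, level 1 → 22, level 0 → 14.
low-risk (assigned level 2): level 0: 14 − 0 = 14; level 1: 22 − 4 = 18; level 2: 33 − 8 = 25. low-risk stays.
medium-risk (assigned level 1): level 0: 14 − 0 = 14; level 1: 22 − 6 = 16; level 2: 33 − 12 = 21. medium-risk prefers level 2.
high-risk (assigned level 0): level 0: 14 − 0 = 14; level 1: 22 − 7 = 15; level 2: 33 − 14 = 19. high-risk prefers level 2.
At least one type deviates; the separating profile fails.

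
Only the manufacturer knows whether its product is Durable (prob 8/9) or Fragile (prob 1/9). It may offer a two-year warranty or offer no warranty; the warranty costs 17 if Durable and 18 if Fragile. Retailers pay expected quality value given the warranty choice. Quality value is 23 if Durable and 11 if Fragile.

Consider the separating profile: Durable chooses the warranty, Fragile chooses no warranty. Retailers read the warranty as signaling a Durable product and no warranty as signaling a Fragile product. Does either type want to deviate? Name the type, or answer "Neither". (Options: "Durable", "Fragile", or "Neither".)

The warranty pays 23; no warranty pays 11.
Durable: assigned the warranty, nets 23 − 17 = 6; deviating to no warranty nets 11.
Fragile: assigned no warranty, nets 11; deviating to the warranty nets 23 − 18 = 5.
The Durable type gains 5 by deviating.

Durable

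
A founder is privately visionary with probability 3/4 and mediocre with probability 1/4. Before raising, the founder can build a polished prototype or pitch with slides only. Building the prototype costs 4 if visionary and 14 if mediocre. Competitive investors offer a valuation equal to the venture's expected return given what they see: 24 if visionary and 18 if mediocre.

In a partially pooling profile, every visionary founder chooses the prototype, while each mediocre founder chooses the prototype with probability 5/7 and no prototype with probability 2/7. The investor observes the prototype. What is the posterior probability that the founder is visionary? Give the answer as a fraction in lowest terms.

P(the prototype) = (3/4)·1 + (1/4)·(5/7) = 13/14.
By Bayes' rule, P(visionary | the prototype) = (3/4) / (13/14) = 21/26.

21/26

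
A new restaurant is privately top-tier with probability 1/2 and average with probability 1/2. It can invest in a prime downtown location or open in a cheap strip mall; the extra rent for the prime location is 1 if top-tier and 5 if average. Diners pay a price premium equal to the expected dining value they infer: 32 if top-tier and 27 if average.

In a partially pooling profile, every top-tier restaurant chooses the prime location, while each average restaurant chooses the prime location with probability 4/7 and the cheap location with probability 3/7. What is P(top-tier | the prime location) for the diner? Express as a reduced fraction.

7/11

P(the prime location) = (1/2)·1 + (1/2)·(4/7) = 11/14.
By Bayes' rule, P(top-tier | the prime location) = (1/2) / (11/14) = 7/11.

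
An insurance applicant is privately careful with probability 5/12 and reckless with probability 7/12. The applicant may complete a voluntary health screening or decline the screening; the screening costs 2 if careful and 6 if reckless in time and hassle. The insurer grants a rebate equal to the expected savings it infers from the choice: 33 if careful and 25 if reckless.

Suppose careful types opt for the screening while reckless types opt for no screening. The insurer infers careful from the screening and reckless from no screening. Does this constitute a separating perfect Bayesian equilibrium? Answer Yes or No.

Under these beliefs, the screening earns rebate 33 and no screening earns rebate 25.
careful: the screening nets 33 − 2 = 31; no screening nets 25. careful prefers the screening.
reckless: the screening nets 33 − 6 = 27; no screening nets 25. reckless would deviate to the screening.
reckless has a profitable deviation, so the profile is not an equilibrium.

No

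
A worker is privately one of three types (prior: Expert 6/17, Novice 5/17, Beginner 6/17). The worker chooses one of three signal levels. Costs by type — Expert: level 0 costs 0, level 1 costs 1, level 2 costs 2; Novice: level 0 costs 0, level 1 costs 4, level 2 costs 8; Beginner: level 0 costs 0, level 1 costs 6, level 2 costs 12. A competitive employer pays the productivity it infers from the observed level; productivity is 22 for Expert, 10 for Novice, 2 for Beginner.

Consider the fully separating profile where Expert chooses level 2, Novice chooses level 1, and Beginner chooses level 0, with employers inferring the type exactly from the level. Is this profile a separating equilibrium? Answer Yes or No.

Separating wages: level 2 → 22, level 1 → 10, level 0 → 2.
Expert (assigned level 2): level 0: 2 − 0 = 2; level 1: 10 − 1 = 9; level 2: 22 − 2 = 20. Expert stays.
Novice (assigned level 1): level 0: 2 − 0 = 2; level 1: 10 − 4 = 6; level 2: 22 − 8 = 14. Novice prefers level 2.
Beginner (assigned level 0): level 0: 2 − 0 = 2; level 1: 10 − 6 = 4; level 2: 22 − 12 = 10. Beginner prefers level 2.
At least one type deviates; the separating profile fails.

No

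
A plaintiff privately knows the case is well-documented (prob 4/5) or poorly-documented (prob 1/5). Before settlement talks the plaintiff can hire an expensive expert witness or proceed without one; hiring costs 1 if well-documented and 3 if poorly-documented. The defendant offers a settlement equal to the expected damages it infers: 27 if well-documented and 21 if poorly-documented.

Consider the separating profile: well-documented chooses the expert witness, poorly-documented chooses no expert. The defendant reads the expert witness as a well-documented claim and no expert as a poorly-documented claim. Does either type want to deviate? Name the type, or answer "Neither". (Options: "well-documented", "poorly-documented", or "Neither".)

The expert witness pays 27; no expert pays 21.
well-documented: assigned the expert witness, nets 27 − 1 = 26; deviating to no expert nets 21.
poorly-documented: assigned no expert, nets 21; deviating to the expert witness nets 27 − 3 = 24.
The poorly-documented type gains 3 by deviating.

poorly-documented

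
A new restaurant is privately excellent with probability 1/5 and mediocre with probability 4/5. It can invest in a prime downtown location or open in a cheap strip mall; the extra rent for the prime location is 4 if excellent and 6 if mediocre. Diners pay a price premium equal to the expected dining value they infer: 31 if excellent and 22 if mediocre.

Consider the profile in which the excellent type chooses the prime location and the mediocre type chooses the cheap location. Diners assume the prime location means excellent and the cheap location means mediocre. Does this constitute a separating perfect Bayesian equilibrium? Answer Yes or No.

No

Under these beliefs, the prime location earns price premium 31 and the cheap location earns price premium 22.
excellent: the prime location nets 31 − 4 = 27; the cheap location nets 22. excellent prefers the prime location.
mediocre: the prime location nets 31 − 6 = 25; the cheap location nets 22. mediocre would deviate to the prime location.
mediocre has a profitable deviation, so the profile is not an equilibrium.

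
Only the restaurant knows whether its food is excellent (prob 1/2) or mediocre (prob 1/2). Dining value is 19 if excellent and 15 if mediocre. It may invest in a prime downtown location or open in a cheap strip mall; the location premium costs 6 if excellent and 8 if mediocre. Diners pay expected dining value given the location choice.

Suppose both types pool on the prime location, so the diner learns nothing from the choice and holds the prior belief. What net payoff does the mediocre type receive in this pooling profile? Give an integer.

Pooled price premium = 1/2·19 + 1/2·15 = 17.
mediocre pays cost 8 for the prime location, so net payoff = 17 − 8 = 9.

9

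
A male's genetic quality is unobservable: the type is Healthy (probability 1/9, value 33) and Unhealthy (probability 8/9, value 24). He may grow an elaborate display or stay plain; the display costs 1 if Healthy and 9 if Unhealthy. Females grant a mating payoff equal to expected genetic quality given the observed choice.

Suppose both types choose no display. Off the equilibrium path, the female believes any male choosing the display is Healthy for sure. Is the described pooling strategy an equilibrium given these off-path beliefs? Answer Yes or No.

No

On path, the female holds the prior and pays 1/9·33 + 8/9·24 = 25. Off path (the display), believing Healthy, it pays 33.
Healthy: no display nets 25; the display nets 33 − 1 = 32. Healthy would deviate.
Unhealthy: no display nets 25; the display nets 33 − 9 = 24. Unhealthy stays.
A type deviates, so pooling fails.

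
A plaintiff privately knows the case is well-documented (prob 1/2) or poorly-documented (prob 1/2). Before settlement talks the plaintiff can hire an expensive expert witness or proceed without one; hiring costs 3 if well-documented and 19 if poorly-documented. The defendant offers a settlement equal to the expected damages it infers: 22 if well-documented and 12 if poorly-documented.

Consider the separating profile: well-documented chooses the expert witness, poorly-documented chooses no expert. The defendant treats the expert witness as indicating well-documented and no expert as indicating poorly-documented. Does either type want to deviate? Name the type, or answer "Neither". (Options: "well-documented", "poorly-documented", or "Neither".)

The expert witness pays 22; no expert pays 12.
well-documented: assigned the expert witness, nets 22 − 3 = 19; deviating to no expert nets 12.
poorly-documented: assigned no expert, nets 12; deviating to the expert witness nets 22 − 19 = 3.
Both types strictly prefer their assigned action; no profitable deviation.

Neither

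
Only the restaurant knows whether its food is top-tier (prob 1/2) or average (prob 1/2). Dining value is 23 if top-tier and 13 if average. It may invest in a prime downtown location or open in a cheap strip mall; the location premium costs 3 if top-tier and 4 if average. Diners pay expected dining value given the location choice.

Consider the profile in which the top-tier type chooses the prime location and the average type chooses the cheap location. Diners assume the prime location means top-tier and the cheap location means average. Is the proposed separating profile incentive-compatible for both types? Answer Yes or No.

No

Under these beliefs, the prime location earns price premium 23 and the cheap location earns price premium 13.
top-tier: the prime location nets 23 − 3 = 20; the cheap location nets 13. top-tier prefers the prime location.
average: the prime location nets 23 − 4 = 19; the cheap location nets 13. average would deviate to the prime location.
average has a profitable deviation, so the profile is not an equilibrium.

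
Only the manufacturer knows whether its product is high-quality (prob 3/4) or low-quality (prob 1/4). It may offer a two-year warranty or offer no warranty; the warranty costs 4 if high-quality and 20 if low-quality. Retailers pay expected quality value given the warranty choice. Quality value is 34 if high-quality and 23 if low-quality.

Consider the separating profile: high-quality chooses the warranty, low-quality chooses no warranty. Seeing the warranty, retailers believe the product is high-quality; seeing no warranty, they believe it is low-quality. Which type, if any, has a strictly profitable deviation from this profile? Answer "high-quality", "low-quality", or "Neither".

Neither

The warranty pays 34; no warranty pays 23.
high-quality: assigned the warranty, nets 34 − 4 = 30; deviating to no warranty nets 23.
low-quality: assigned no warranty, nets 23; deviating to the warranty nets 34 − 20 = 14.
Both types strictly prefer their assigned action; no profitable deviation.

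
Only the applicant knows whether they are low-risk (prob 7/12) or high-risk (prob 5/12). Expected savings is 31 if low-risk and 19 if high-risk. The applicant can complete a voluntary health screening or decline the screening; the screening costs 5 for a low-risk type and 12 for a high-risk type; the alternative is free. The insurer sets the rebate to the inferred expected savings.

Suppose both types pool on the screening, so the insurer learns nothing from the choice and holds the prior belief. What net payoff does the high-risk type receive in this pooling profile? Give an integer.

14

Pooled rebate = 7/12·31 + 5/12·19 = 26.
high-risk pays cost 12 for the screening, so net payoff = 26 − 12 = 14.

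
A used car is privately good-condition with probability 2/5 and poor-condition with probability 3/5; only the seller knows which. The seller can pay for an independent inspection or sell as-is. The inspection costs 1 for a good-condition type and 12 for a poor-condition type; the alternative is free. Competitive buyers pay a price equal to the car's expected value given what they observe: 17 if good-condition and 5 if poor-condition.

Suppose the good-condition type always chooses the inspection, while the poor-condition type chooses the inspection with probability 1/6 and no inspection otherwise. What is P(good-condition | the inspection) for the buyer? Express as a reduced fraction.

P(the inspection) = (2/5)·1 + (3/5)·(1/6) = 1/2.
By Bayes' rule, P(good-condition | the inspection) = (2/5) / (1/2) = 4/5.

4/5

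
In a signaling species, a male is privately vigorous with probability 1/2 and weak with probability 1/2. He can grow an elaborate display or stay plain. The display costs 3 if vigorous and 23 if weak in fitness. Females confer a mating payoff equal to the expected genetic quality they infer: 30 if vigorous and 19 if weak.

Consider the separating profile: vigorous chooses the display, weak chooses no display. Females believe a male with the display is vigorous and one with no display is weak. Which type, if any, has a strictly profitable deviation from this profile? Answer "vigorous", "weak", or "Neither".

The display pays 30; no display pays 19.
vigorous: assigned the display, nets 30 − 3 = 27; deviating to no display nets 19.
weak: assigned no display, nets 19; deviating to the display nets 30 − 23 = 7.
Both types strictly prefer their assigned action; no profitable deviation.

Neither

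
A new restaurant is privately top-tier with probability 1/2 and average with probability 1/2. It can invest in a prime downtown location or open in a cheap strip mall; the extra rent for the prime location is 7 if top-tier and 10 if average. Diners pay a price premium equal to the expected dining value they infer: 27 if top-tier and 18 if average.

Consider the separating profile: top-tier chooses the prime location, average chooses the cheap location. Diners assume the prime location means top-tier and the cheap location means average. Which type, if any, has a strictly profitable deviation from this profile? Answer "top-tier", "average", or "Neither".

Neither

The prime location pays 27; the cheap location pays 18.
top-tier: assigned the prime location, nets 27 − 7 = 20; deviating to the cheap location nets 18.
average: assigned the cheap location, nets 18; deviating to the prime location nets 27 − 10 = 17.
Both types strictly prefer their assigned action; no profitable deviation.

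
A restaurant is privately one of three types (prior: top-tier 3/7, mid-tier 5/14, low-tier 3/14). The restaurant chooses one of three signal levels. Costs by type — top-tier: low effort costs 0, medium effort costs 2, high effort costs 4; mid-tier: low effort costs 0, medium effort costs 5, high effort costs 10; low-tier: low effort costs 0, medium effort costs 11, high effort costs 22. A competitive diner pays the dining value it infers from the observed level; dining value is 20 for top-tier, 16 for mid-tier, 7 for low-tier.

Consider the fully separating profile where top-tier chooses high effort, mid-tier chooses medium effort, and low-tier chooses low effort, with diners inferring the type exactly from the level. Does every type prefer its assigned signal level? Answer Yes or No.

Yes

Separating price premiums: high effort → 20, medium effort → 16, low effort → 7.
top-tier (assigned high effort): low effort: 7 − 0 = 7; medium effort: 16 − 2 = 14; high effort: 20 − 4 = 16. top-tier stays.
mid-tier (assigned medium effort): low effort: 7 − 0 = 7; medium effort: 16 − 5 = 11; high effort: 20 − 10 = 10. mid-tier stays.
low-tier (assigned low effort): low effort: 7 − 0 = 7; medium effort: 16 − 11 = 5; high effort: 20 − 22 = -2. low-tier stays.
Every type prefers its assigned level; separation holds.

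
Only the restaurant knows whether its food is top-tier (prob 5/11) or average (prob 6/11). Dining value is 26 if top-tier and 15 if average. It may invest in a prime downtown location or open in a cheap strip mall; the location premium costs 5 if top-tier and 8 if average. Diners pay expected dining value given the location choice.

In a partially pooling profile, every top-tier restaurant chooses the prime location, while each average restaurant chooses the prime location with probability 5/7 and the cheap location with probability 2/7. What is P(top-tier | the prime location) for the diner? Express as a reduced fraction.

P(the prime location) = (5/11)·1 + (6/11)·(5/7) = 65/77.
By Bayes' rule, P(top-tier | the prime location) = (5/11) / (65/77) = 7/13.

7/13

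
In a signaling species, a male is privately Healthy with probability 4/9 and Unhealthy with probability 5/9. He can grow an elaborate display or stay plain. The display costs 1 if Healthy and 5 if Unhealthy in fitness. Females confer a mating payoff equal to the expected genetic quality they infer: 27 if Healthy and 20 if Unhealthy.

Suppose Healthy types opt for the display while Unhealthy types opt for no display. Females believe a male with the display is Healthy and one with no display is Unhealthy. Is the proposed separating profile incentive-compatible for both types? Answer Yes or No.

Under these beliefs, the display earns mating payoff 27 and no display earns mating payoff 20.
Healthy: the display nets 27 − 1 = 26; no display nets 20. Healthy prefers the display.
Unhealthy: the display nets 27 − 5 = 22; no display nets 20. Unhealthy would deviate to the display.
Unhealthy has a profitable deviation, so the profile is not an equilibrium.

No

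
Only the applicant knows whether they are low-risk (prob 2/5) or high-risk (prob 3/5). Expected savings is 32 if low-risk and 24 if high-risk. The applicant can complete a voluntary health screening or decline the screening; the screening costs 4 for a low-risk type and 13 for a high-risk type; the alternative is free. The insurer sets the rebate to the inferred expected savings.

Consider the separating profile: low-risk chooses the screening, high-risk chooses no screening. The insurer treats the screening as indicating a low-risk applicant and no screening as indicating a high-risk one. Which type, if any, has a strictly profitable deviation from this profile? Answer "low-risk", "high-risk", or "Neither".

Neither

The screening pays 32; no screening pays 24.
low-risk: assigned the screening, nets 32 − 4 = 28; deviating to no screening nets 24.
high-risk: assigned no screening, nets 24; deviating to the screening nets 32 − 13 = 19.
Both types strictly prefer their assigned action; no profitable deviation.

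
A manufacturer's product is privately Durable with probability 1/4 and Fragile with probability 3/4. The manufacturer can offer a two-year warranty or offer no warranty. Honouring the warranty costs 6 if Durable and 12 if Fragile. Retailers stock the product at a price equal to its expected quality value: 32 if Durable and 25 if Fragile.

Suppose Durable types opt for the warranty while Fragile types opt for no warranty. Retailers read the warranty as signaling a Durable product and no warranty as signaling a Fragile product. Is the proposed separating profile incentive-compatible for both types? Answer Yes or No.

Yes

Under these beliefs, the warranty earns price 32 and no warranty earns price 25.
Durable: the warranty nets 32 − 6 = 26; no warranty nets 25. Durable prefers the warranty.
Fragile: the warranty nets 32 − 12 = 20; no warranty nets 25. Fragile prefers no warranty.
Neither type deviates, so the separating profile is an equilibrium.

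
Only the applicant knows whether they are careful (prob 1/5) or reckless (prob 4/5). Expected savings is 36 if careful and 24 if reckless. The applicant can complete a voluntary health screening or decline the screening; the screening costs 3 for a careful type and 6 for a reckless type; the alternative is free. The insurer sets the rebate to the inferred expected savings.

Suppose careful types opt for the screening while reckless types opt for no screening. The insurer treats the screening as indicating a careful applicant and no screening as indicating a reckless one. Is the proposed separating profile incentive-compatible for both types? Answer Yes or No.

Under these beliefs, the screening earns rebate 36 and no screening earns rebate 24.
careful: the screening nets 36 − 3 = 33; no screening nets 24. careful prefers the screening.
reckless: the screening nets 36 − 6 = 30; no screening nets 24. reckless would deviate to the screening.
reckless has a profitable deviation, so the profile is not an equilibrium.

No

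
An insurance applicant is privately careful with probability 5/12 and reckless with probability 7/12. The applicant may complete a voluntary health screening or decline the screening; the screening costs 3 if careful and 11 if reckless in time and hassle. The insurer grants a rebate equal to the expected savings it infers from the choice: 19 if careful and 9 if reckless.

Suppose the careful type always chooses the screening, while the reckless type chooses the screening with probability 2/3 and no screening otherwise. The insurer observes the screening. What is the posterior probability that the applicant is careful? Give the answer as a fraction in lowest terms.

15/29

P(the screening) = (5/12)·1 + (7/12)·(2/3) = 29/36.
By Bayes' rule, P(careful | the screening) = (5/12) / (29/36) = 15/29.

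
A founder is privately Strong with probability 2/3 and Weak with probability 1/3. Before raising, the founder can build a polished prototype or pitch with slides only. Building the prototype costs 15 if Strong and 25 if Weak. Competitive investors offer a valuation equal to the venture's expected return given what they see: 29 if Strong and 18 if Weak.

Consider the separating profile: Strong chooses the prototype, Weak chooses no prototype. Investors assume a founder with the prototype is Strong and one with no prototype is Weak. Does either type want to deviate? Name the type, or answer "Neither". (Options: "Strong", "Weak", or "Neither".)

Strong

The prototype pays 29; no prototype pays 18.
Strong: assigned the prototype, nets 29 − 15 = 14; deviating to no prototype nets 18.
Weak: assigned no prototype, nets 18; deviating to the prototype nets 29 − 25 = 4.
The Strong type gains 4 by deviating.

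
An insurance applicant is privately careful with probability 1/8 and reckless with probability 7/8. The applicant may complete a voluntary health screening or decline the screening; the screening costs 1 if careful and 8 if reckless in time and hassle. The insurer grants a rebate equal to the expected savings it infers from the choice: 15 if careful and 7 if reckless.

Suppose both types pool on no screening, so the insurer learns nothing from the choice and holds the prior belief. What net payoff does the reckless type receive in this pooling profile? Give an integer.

8

Pooled rebate = 1/8·15 + 7/8·7 = 8.
reckless pays no cost for no screening, so net payoff = 8.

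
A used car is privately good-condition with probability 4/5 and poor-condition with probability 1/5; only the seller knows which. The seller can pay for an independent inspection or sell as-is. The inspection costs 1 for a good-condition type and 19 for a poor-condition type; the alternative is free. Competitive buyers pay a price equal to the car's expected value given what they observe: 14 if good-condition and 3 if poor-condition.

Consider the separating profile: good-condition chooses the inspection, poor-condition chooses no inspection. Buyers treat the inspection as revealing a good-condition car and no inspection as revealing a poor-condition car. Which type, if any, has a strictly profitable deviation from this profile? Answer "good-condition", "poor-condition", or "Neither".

Neither

The inspection pays 14; no inspection pays 3.
good-condition: assigned the inspection, nets 14 − 1 = 13; deviating to no inspection nets 3.
poor-condition: assigned no inspection, nets 3; deviating to the inspection nets 14 − 19 = -5.
Both types strictly prefer their assigned action; no profitable deviation.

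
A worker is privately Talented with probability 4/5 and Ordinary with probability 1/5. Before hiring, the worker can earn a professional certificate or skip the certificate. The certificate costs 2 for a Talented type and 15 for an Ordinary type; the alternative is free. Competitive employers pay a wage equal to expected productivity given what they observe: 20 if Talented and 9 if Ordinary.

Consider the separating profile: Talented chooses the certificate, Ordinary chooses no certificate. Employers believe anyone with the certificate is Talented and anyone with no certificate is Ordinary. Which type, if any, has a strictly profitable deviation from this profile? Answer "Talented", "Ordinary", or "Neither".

The certificate pays 20; no certificate pays 9.
Talented: assigned the certificate, nets 20 − 2 = 18; deviating to no certificate nets 9.
Ordinary: assigned no certificate, nets 9; deviating to the certificate nets 20 − 15 = 5.
Both types strictly prefer their assigned action; no profitable deviation.

Neither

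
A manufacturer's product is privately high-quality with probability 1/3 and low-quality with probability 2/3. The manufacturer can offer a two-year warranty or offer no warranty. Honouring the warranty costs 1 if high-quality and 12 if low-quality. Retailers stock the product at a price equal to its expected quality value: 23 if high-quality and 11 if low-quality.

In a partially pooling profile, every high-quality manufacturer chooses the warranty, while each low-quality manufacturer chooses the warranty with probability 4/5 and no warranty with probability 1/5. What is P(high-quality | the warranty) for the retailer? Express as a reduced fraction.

P(the warranty) = (1/3)·1 + (2/3)·(4/5) = 13/15.
By Bayes' rule, P(high-quality | the warranty) = (1/3) / (13/15) = 5/13.

5/13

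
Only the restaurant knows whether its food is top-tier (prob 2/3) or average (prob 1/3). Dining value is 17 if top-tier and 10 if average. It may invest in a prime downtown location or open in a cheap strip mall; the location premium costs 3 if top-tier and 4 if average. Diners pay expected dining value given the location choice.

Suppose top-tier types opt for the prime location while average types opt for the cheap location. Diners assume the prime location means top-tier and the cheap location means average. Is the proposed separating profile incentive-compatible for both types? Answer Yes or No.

No

Under these beliefs, the prime location earns price premium 17 and the cheap location earns price premium 10.
top-tier: the prime location nets 17 − 3 = 14; the cheap location nets 10. top-tier prefers the prime location.
average: the prime location nets 17 − 4 = 13; the cheap location nets 10. average would deviate to the prime location.
average has a profitable deviation, so the profile is not an equilibrium.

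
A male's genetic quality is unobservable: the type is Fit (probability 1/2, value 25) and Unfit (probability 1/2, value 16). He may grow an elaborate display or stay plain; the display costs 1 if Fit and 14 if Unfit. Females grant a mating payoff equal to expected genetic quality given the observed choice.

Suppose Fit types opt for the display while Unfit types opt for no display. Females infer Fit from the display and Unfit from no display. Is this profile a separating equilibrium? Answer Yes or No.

Yes

Under these beliefs, the display earns mating payoff 25 and no display earns mating payoff 16.
Fit: the display nets 25 − 1 = 24; no display nets 16. Fit prefers the display.
Unfit: the display nets 25 − 14 = 11; no display nets 16. Unfit prefers no display.
Neither type deviates, so the separating profile is an equilibrium.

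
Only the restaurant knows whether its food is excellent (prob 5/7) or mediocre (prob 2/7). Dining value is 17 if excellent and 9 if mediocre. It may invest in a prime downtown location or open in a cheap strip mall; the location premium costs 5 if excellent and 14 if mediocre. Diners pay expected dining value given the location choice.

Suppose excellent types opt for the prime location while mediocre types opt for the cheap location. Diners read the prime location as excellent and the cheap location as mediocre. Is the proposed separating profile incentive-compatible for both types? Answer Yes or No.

Yes

Under these beliefs, the prime location earns price premium 17 and the cheap location earns price premium 9.
excellent: the prime location nets 17 − 5 = 12; the cheap location nets 9. excellent prefers the prime location.
mediocre: the prime location nets 17 − 14 = 3; the cheap location nets 9. mediocre prefers the cheap location.
Neither type deviates, so the separating profile is an equilibrium.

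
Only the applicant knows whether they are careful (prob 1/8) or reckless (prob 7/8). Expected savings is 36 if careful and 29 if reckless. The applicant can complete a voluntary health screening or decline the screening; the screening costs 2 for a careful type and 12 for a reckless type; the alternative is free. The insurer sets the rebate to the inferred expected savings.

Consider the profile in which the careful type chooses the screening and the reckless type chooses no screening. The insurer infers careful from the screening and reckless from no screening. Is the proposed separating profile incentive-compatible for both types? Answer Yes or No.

Under these beliefs, the screening earns rebate 36 and no screening earns rebate 29.
careful: the screening nets 36 − 2 = 34; no screening nets 29. careful prefers the screening.
reckless: the screening nets 36 − 12 = 24; no screening nets 29. reckless prefers no screening.
Neither type deviates, so the separating profile is an equilibrium.

Yes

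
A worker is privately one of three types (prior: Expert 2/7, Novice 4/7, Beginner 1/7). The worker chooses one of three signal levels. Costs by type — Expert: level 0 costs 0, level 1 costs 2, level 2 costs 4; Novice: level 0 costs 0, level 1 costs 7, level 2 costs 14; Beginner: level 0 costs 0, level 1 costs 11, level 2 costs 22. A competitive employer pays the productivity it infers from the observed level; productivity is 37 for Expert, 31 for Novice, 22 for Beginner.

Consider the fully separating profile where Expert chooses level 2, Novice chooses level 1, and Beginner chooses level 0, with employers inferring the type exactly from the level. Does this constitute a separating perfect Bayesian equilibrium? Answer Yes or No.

Separating wages: level 2 → 37, level 1 → 31, level 0 → 22.
Expert (assigned level 2): level 0: 22 − 0 = 22; level 1: 31 − 2 = 29; level 2: 37 − 4 = 33. Expert stays.
Novice (assigned level 1): level 0: 22 − 0 = 22; level 1: 31 − 7 = 24; level 2: 37 − 14 = 23. Novice stays.
Beginner (assigned level 0): level 0: 22 − 0 = 22; level 1: 31 − 11 = 20; level 2: 37 − 22 = 15. Beginner stays.
Every type prefers its assigned level; separation holds.

Yes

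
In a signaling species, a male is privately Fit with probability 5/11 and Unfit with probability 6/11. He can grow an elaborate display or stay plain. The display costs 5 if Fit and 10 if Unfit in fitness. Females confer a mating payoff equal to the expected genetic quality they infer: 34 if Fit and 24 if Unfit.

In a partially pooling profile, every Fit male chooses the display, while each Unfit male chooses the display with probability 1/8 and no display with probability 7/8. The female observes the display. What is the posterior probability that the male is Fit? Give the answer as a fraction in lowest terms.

20/23

P(the display) = (5/11)·1 + (6/11)·(1/8) = 23/44.
By Bayes' rule, P(Fit | the display) = (5/11) / (23/44) = 20/23.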